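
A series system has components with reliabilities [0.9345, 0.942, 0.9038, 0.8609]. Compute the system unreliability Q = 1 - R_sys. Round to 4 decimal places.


Components: [0.9345, 0.942, 0.9038, 0.8609]
After component 1: product = 0.9345
After component 2: product = 0.8803
After component 3: product = 0.7956
After component 4: product = 0.6849
R_sys = 0.6849
Q = 1 - 0.6849 = 0.3151

0.3151


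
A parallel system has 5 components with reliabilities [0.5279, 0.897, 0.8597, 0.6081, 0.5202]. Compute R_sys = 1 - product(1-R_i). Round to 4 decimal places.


Components: [0.5279, 0.897, 0.8597, 0.6081, 0.5202]
(1 - 0.5279) = 0.4721, running product = 0.4721
(1 - 0.897) = 0.103, running product = 0.0486
(1 - 0.8597) = 0.1403, running product = 0.0068
(1 - 0.6081) = 0.3919, running product = 0.0027
(1 - 0.5202) = 0.4798, running product = 0.0013
Product of (1-R_i) = 0.0013
R_sys = 1 - 0.0013 = 0.9987

0.9987


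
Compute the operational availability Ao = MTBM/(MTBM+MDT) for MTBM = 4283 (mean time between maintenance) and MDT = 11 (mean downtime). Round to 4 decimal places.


MTBM = 4283
MDT = 11
MTBM + MDT = 4294
Ao = 4283 / 4294
Ao = 0.9974

0.9974


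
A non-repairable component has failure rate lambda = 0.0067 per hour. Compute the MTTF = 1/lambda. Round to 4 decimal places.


lambda = 0.0067
MTTF = 1 / 0.0067
MTTF = 149.2537

149.2537


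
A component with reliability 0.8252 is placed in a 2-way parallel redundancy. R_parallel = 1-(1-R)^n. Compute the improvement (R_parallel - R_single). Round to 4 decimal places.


R_single = 0.8252, n = 2
1 - R_single = 0.1748
(1 - R_single)^n = 0.1748^2 = 0.0306
R_parallel = 1 - 0.0306 = 0.9694
Improvement = 0.9694 - 0.8252
Improvement = 0.1442

0.1442


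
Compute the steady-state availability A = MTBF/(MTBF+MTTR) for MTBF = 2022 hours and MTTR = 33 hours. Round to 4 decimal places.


MTBF = 2022
MTTR = 33
MTBF + MTTR = 2055
A = 2022 / 2055
A = 0.9839

0.9839


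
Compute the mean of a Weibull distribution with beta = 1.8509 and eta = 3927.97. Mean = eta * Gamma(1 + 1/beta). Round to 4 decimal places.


beta = 1.8509, eta = 3927.97
1/beta = 0.5403
1 + 1/beta = 1.5403
Gamma(1.5403) = 0.8882
Mean = 3927.97 * 0.8882
Mean = 3488.8063

3488.8063


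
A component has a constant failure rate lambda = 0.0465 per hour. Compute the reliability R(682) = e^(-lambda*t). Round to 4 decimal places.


lambda = 0.0465
t = 682
lambda * t = 31.713
R(t) = e^(-31.713)
R(t) = 0.0

0.0


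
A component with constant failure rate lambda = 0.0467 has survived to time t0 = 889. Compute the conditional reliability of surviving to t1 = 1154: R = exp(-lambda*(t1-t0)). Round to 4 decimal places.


lambda = 0.0467
t0 = 889, t1 = 1154
t1 - t0 = 265
lambda * (t1-t0) = 0.0467 * 265 = 12.3755
R = exp(-12.3755)
R = 0.0

0.0


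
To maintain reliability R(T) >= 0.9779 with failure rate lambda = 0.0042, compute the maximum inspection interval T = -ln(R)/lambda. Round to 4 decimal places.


R_target = 0.9779
lambda = 0.0042
-ln(0.9779) = 0.0223
T = 0.0223 / 0.0042
T = 5.3209

5.3209


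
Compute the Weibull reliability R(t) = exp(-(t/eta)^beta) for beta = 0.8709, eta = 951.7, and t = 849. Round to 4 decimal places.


beta = 0.8709, eta = 951.7, t = 849
t/eta = 849 / 951.7 = 0.8921
(t/eta)^beta = 0.8921^0.8709 = 0.9053
R(t) = exp(-0.9053)
R(t) = 0.4044

0.4044


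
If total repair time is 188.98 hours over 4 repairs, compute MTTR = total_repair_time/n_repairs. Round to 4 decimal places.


total_repair_time = 188.98
n_repairs = 4
MTTR = 188.98 / 4
MTTR = 47.245

47.245


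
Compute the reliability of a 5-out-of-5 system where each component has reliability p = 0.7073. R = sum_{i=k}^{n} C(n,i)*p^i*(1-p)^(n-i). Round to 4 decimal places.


k = 5, n = 5, p = 0.7073
i=5: C(5,5)=1 * 0.7073^5 * 0.2927^0 = 0.177
R = sum of terms = 0.177

0.177


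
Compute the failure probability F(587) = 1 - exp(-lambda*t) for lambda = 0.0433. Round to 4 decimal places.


lambda = 0.0433, t = 587
lambda * t = 25.4171
exp(-25.4171) = 0.0
F(t) = 1 - 0.0
F(t) = 1.0

1.0


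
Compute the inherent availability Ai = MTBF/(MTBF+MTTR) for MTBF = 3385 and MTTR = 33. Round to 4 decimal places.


MTBF = 3385
MTTR = 33
MTBF + MTTR = 3418
Ai = 3385 / 3418
Ai = 0.9903

0.9903


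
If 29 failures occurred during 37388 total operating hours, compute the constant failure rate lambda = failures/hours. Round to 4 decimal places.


failures = 29
total_hours = 37388
lambda = 29 / 37388
lambda = 0.0008

0.0008


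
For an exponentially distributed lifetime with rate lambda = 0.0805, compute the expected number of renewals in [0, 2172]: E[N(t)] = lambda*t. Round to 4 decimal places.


lambda = 0.0805
t = 2172
E[N(t)] = lambda * t
E[N(t)] = 0.0805 * 2172
E[N(t)] = 174.846

174.846


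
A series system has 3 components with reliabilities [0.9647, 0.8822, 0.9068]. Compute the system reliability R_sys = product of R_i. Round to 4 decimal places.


Components: [0.9647, 0.8822, 0.9068]
After component 1 (R=0.9647): product = 0.9647
After component 2 (R=0.8822): product = 0.8511
After component 3 (R=0.9068): product = 0.7717
R_sys = 0.7717

0.7717


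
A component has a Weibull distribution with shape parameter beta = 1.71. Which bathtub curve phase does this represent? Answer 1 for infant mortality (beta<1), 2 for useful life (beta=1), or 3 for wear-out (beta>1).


beta = 1.71
Compare beta to 1:
beta < 1 => infant mortality (phase 1)
beta = 1 => useful life (phase 2)
beta > 1 => wear-out (phase 3)
Since beta = 1.71, this is wear-out (increasing failure rate)
Phase = 3

3


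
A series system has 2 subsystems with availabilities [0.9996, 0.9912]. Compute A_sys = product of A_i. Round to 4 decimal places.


Subsystems: [0.9996, 0.9912]
After subsystem 1 (A=0.9996): product = 0.9996
After subsystem 2 (A=0.9912): product = 0.9908
A_sys = 0.9908

0.9908


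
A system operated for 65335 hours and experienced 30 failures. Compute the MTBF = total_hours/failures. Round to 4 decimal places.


total_hours = 65335
failures = 30
MTBF = 65335 / 30
MTBF = 2177.8333

2177.8333


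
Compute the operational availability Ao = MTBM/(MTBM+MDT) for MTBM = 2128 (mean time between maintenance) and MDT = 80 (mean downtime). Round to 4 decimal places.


MTBM = 2128
MDT = 80
MTBM + MDT = 2208
Ao = 2128 / 2208
Ao = 0.9638

0.9638


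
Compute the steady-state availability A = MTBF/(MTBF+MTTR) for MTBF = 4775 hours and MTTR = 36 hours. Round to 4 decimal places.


MTBF = 4775
MTTR = 36
MTBF + MTTR = 4811
A = 4775 / 4811
A = 0.9925

0.9925


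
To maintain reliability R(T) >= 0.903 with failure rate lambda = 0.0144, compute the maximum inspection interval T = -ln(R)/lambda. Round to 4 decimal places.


R_target = 0.903
lambda = 0.0144
-ln(0.903) = 0.102
T = 0.102 / 0.0144
T = 7.0856

7.0856


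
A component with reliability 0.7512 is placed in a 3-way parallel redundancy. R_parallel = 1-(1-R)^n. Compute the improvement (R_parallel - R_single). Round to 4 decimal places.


R_single = 0.7512, n = 3
1 - R_single = 0.2488
(1 - R_single)^n = 0.2488^3 = 0.0154
R_parallel = 1 - 0.0154 = 0.9846
Improvement = 0.9846 - 0.7512
Improvement = 0.2334

0.2334


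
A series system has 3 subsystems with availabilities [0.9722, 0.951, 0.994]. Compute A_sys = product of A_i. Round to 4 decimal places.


Subsystems: [0.9722, 0.951, 0.994]
After subsystem 1 (A=0.9722): product = 0.9722
After subsystem 2 (A=0.951): product = 0.9246
After subsystem 3 (A=0.994): product = 0.919
A_sys = 0.919

0.919


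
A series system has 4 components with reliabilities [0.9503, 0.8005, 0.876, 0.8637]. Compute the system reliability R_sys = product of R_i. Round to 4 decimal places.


Components: [0.9503, 0.8005, 0.876, 0.8637]
After component 1 (R=0.9503): product = 0.9503
After component 2 (R=0.8005): product = 0.7607
After component 3 (R=0.876): product = 0.6664
After component 4 (R=0.8637): product = 0.5756
R_sys = 0.5756

0.5756


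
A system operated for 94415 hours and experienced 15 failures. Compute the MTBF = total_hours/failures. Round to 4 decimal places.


total_hours = 94415
failures = 15
MTBF = 94415 / 15
MTBF = 6294.3333

6294.3333


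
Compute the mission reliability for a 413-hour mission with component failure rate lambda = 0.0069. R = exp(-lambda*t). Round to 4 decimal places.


lambda = 0.0069
mission_time = 413
lambda * t = 0.0069 * 413 = 2.8497
R = exp(-2.8497)
R = 0.0579

0.0579


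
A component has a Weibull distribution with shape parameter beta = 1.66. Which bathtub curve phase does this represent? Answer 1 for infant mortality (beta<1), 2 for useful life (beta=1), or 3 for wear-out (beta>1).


beta = 1.66
Compare beta to 1:
beta < 1 => infant mortality (phase 1)
beta = 1 => useful life (phase 2)
beta > 1 => wear-out (phase 3)
Since beta = 1.66, this is wear-out (increasing failure rate)
Phase = 3

3


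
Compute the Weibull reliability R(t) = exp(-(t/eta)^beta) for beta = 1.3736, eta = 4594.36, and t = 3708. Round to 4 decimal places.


beta = 1.3736, eta = 4594.36, t = 3708
t/eta = 3708 / 4594.36 = 0.8071
(t/eta)^beta = 0.8071^1.3736 = 0.745
R(t) = exp(-0.745)
R(t) = 0.4747

0.4747


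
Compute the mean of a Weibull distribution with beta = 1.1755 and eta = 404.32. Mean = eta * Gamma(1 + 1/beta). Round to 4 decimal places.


beta = 1.1755, eta = 404.32
1/beta = 0.8507
1 + 1/beta = 1.8507
Gamma(1.8507) = 0.9458
Mean = 404.32 * 0.9458
Mean = 382.4158

382.4158


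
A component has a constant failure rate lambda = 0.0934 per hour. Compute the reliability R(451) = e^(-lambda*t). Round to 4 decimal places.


lambda = 0.0934
t = 451
lambda * t = 42.1234
R(t) = e^(-42.1234)
R(t) = 0.0

0.0


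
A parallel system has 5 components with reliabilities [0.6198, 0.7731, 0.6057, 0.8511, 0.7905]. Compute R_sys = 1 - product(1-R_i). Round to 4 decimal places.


Components: [0.6198, 0.7731, 0.6057, 0.8511, 0.7905]
(1 - 0.6198) = 0.3802, running product = 0.3802
(1 - 0.7731) = 0.2269, running product = 0.0863
(1 - 0.6057) = 0.3943, running product = 0.034
(1 - 0.8511) = 0.1489, running product = 0.0051
(1 - 0.7905) = 0.2095, running product = 0.0011
Product of (1-R_i) = 0.0011
R_sys = 1 - 0.0011 = 0.9989

0.9989


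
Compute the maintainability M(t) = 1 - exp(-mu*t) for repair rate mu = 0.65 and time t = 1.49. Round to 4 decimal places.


mu = 0.65, t = 1.49
mu * t = 0.65 * 1.49 = 0.9685
exp(-0.9685) = 0.3797
M(t) = 1 - 0.3797
M(t) = 0.6203

0.6203


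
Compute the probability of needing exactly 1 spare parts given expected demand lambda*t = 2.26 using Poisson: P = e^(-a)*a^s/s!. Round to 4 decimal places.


a = 2.26, s = 1
e^(-a) = e^(-2.26) = 0.1044
a^s = 2.26^1 = 2.26
s! = 1
P = 0.1044 * 2.26 / 1
P = 0.2358

0.2358


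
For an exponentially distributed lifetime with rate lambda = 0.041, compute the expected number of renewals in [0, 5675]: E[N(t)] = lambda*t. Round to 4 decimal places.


lambda = 0.041
t = 5675
E[N(t)] = lambda * t
E[N(t)] = 0.041 * 5675
E[N(t)] = 232.675

232.675


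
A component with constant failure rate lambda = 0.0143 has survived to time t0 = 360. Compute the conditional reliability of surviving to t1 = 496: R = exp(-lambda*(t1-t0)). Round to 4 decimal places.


lambda = 0.0143
t0 = 360, t1 = 496
t1 - t0 = 136
lambda * (t1-t0) = 0.0143 * 136 = 1.9448
R = exp(-1.9448)
R = 0.143

0.143


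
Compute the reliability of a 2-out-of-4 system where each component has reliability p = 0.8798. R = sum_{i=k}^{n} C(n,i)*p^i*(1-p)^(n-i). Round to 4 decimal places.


k = 2, n = 4, p = 0.8798
i=2: C(4,2)=6 * 0.8798^2 * 0.1202^2 = 0.0671
i=3: C(4,3)=4 * 0.8798^3 * 0.1202^1 = 0.3274
i=4: C(4,4)=1 * 0.8798^4 * 0.1202^0 = 0.5992
R = sum of terms = 0.9937

0.9937


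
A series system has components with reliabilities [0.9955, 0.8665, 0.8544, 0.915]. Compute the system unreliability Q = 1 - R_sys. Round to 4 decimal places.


Components: [0.9955, 0.8665, 0.8544, 0.915]
After component 1: product = 0.9955
After component 2: product = 0.8626
After component 3: product = 0.737
After component 4: product = 0.6744
R_sys = 0.6744
Q = 1 - 0.6744 = 0.3256

0.3256


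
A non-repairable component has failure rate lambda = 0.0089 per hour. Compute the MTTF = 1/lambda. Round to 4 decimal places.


lambda = 0.0089
MTTF = 1 / 0.0089
MTTF = 112.3596

112.3596


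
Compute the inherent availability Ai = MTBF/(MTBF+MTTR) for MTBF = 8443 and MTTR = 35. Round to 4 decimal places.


MTBF = 8443
MTTR = 35
MTBF + MTTR = 8478
Ai = 8443 / 8478
Ai = 0.9959

0.9959


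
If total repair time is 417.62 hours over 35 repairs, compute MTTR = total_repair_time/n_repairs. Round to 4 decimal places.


total_repair_time = 417.62
n_repairs = 35
MTTR = 417.62 / 35
MTTR = 11.932

11.932


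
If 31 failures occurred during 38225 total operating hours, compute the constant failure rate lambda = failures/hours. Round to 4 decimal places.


failures = 31
total_hours = 38225
lambda = 31 / 38225
lambda = 0.0008

0.0008


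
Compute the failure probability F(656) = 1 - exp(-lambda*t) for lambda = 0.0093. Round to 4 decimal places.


lambda = 0.0093, t = 656
lambda * t = 6.1008
exp(-6.1008) = 0.0022
F(t) = 1 - 0.0022
F(t) = 0.9978

0.9978


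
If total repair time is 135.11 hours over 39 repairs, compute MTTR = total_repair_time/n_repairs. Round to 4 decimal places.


total_repair_time = 135.11
n_repairs = 39
MTTR = 135.11 / 39
MTTR = 3.4644

3.4644


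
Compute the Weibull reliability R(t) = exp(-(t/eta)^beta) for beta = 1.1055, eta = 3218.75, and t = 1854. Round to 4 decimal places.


beta = 1.1055, eta = 3218.75, t = 1854
t/eta = 1854 / 3218.75 = 0.576
(t/eta)^beta = 0.576^1.1055 = 0.5434
R(t) = exp(-0.5434)
R(t) = 0.5808

0.5808


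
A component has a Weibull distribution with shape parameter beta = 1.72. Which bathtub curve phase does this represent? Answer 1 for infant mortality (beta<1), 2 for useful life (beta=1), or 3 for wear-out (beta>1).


beta = 1.72
Compare beta to 1:
beta < 1 => infant mortality (phase 1)
beta = 1 => useful life (phase 2)
beta > 1 => wear-out (phase 3)
Since beta = 1.72, this is wear-out (increasing failure rate)
Phase = 3

3


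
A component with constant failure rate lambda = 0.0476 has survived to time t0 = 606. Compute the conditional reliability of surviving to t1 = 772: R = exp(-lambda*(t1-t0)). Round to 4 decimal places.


lambda = 0.0476
t0 = 606, t1 = 772
t1 - t0 = 166
lambda * (t1-t0) = 0.0476 * 166 = 7.9016
R = exp(-7.9016)
R = 0.0004

0.0004


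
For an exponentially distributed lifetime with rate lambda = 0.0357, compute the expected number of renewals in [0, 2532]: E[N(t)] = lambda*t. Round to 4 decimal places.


lambda = 0.0357
t = 2532
E[N(t)] = lambda * t
E[N(t)] = 0.0357 * 2532
E[N(t)] = 90.3924

90.3924


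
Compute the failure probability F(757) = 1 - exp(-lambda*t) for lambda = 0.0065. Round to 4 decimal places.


lambda = 0.0065, t = 757
lambda * t = 4.9205
exp(-4.9205) = 0.0073
F(t) = 1 - 0.0073
F(t) = 0.9927

0.9927


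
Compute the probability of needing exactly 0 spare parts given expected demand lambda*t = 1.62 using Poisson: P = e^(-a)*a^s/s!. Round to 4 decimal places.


a = 1.62, s = 0
e^(-a) = e^(-1.62) = 0.1979
a^s = 1.62^0 = 1.0
s! = 1
P = 0.1979 * 1.0 / 1
P = 0.1979

0.1979


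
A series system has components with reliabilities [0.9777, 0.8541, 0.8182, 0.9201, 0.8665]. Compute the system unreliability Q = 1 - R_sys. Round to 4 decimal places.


Components: [0.9777, 0.8541, 0.8182, 0.9201, 0.8665]
After component 1: product = 0.9777
After component 2: product = 0.8351
After component 3: product = 0.6832
After component 4: product = 0.6286
After component 5: product = 0.5447
R_sys = 0.5447
Q = 1 - 0.5447 = 0.4553

0.4553


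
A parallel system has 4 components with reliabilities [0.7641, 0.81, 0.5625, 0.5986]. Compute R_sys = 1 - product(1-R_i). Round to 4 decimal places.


Components: [0.7641, 0.81, 0.5625, 0.5986]
(1 - 0.7641) = 0.2359, running product = 0.2359
(1 - 0.81) = 0.19, running product = 0.0448
(1 - 0.5625) = 0.4375, running product = 0.0196
(1 - 0.5986) = 0.4014, running product = 0.0079
Product of (1-R_i) = 0.0079
R_sys = 1 - 0.0079 = 0.9921

0.9921


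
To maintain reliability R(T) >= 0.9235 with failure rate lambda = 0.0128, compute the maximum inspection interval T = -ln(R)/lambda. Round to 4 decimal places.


R_target = 0.9235
lambda = 0.0128
-ln(0.9235) = 0.0796
T = 0.0796 / 0.0128
T = 6.2175

6.2175


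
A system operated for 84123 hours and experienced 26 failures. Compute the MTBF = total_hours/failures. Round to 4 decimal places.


total_hours = 84123
failures = 26
MTBF = 84123 / 26
MTBF = 3235.5

3235.5


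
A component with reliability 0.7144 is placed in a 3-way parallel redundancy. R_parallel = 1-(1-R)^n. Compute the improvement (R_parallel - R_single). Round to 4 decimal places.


R_single = 0.7144, n = 3
1 - R_single = 0.2856
(1 - R_single)^n = 0.2856^3 = 0.0233
R_parallel = 1 - 0.0233 = 0.9767
Improvement = 0.9767 - 0.7144
Improvement = 0.2623

0.2623


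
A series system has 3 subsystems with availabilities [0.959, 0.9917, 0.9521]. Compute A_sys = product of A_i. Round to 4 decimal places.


Subsystems: [0.959, 0.9917, 0.9521]
After subsystem 1 (A=0.959): product = 0.959
After subsystem 2 (A=0.9917): product = 0.951
After subsystem 3 (A=0.9521): product = 0.9055
A_sys = 0.9055

0.9055


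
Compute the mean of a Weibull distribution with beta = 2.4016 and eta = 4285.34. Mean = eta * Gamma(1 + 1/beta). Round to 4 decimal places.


beta = 2.4016, eta = 4285.34
1/beta = 0.4164
1 + 1/beta = 1.4164
Gamma(1.4164) = 0.8865
Mean = 4285.34 * 0.8865
Mean = 3798.9242

3798.9242


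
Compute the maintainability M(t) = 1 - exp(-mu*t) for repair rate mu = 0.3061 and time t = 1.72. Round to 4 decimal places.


mu = 0.3061, t = 1.72
mu * t = 0.3061 * 1.72 = 0.5265
exp(-0.5265) = 0.5907
M(t) = 1 - 0.5907
M(t) = 0.4093

0.4093


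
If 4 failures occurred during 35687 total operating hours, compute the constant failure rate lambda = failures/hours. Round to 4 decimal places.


failures = 4
total_hours = 35687
lambda = 4 / 35687
lambda = 0.0001

0.0001


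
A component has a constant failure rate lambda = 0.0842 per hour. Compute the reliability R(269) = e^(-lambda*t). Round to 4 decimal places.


lambda = 0.0842
t = 269
lambda * t = 22.6498
R(t) = e^(-22.6498)
R(t) = 0.0

0.0


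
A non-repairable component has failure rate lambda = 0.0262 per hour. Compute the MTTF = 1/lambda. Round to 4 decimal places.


lambda = 0.0262
MTTF = 1 / 0.0262
MTTF = 38.1679

38.1679


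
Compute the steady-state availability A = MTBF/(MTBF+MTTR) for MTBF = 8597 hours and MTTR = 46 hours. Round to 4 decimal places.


MTBF = 8597
MTTR = 46
MTBF + MTTR = 8643
A = 8597 / 8643
A = 0.9947

0.9947


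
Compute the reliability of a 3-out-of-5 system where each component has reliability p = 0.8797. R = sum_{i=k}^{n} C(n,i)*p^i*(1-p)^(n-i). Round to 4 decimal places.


k = 3, n = 5, p = 0.8797
i=3: C(5,3)=10 * 0.8797^3 * 0.1203^2 = 0.0985
i=4: C(5,4)=5 * 0.8797^4 * 0.1203^1 = 0.3602
i=5: C(5,5)=1 * 0.8797^5 * 0.1203^0 = 0.5268
R = sum of terms = 0.9856

0.9856


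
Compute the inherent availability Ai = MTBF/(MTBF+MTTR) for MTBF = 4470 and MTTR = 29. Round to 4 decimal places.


MTBF = 4470
MTTR = 29
MTBF + MTTR = 4499
Ai = 4470 / 4499
Ai = 0.9936

0.9936


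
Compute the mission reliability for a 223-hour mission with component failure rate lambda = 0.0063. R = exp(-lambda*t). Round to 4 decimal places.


lambda = 0.0063
mission_time = 223
lambda * t = 0.0063 * 223 = 1.4049
R = exp(-1.4049)
R = 0.2454

0.2454


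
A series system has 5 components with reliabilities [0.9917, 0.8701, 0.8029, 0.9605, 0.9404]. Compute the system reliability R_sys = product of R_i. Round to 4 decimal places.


Components: [0.9917, 0.8701, 0.8029, 0.9605, 0.9404]
After component 1 (R=0.9917): product = 0.9917
After component 2 (R=0.8701): product = 0.8629
After component 3 (R=0.8029): product = 0.6928
After component 4 (R=0.9605): product = 0.6654
After component 5 (R=0.9404): product = 0.6258
R_sys = 0.6258

0.6258


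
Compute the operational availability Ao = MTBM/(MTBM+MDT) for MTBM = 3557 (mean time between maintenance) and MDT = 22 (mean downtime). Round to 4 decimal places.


MTBM = 3557
MDT = 22
MTBM + MDT = 3579
Ao = 3557 / 3579
Ao = 0.9939

0.9939


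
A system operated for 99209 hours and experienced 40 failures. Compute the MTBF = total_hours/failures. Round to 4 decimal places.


total_hours = 99209
failures = 40
MTBF = 99209 / 40
MTBF = 2480.225

2480.225


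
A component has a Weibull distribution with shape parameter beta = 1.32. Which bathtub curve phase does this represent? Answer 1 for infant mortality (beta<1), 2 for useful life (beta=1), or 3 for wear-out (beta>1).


beta = 1.32
Compare beta to 1:
beta < 1 => infant mortality (phase 1)
beta = 1 => useful life (phase 2)
beta > 1 => wear-out (phase 3)
Since beta = 1.32, this is wear-out (increasing failure rate)
Phase = 3

3


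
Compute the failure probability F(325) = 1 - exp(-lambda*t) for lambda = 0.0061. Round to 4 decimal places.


lambda = 0.0061, t = 325
lambda * t = 1.9825
exp(-1.9825) = 0.1377
F(t) = 1 - 0.1377
F(t) = 0.8623

0.8623


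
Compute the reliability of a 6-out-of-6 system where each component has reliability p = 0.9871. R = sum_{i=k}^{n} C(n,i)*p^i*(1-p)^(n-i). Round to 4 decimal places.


k = 6, n = 6, p = 0.9871
i=6: C(6,6)=1 * 0.9871^6 * 0.0129^0 = 0.9251
R = sum of terms = 0.9251

0.9251


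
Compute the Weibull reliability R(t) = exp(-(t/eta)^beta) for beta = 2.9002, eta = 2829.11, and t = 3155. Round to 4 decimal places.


beta = 2.9002, eta = 2829.11, t = 3155
t/eta = 3155 / 2829.11 = 1.1152
(t/eta)^beta = 1.1152^2.9002 = 1.3719
R(t) = exp(-1.3719)
R(t) = 0.2536

0.2536


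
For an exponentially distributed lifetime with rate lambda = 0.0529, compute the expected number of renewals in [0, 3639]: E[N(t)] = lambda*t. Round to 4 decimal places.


lambda = 0.0529
t = 3639
E[N(t)] = lambda * t
E[N(t)] = 0.0529 * 3639
E[N(t)] = 192.5031

192.5031


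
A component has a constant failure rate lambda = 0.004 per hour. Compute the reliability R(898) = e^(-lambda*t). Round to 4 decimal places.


lambda = 0.004
t = 898
lambda * t = 3.592
R(t) = e^(-3.592)
R(t) = 0.0275

0.0275


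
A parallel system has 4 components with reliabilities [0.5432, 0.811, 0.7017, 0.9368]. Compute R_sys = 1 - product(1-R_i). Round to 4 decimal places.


Components: [0.5432, 0.811, 0.7017, 0.9368]
(1 - 0.5432) = 0.4568, running product = 0.4568
(1 - 0.811) = 0.189, running product = 0.0863
(1 - 0.7017) = 0.2983, running product = 0.0258
(1 - 0.9368) = 0.0632, running product = 0.0016
Product of (1-R_i) = 0.0016
R_sys = 1 - 0.0016 = 0.9984

0.9984


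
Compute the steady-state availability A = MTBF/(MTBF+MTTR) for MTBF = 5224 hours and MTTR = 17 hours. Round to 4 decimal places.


MTBF = 5224
MTTR = 17
MTBF + MTTR = 5241
A = 5224 / 5241
A = 0.9968

0.9968


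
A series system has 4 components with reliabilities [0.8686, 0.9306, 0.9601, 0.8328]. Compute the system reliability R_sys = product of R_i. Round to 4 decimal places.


Components: [0.8686, 0.9306, 0.9601, 0.8328]
After component 1 (R=0.8686): product = 0.8686
After component 2 (R=0.9306): product = 0.8083
After component 3 (R=0.9601): product = 0.7761
After component 4 (R=0.8328): product = 0.6463
R_sys = 0.6463

0.6463


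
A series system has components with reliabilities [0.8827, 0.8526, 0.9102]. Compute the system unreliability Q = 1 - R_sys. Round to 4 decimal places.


Components: [0.8827, 0.8526, 0.9102]
After component 1: product = 0.8827
After component 2: product = 0.7526
After component 3: product = 0.685
R_sys = 0.685
Q = 1 - 0.685 = 0.315

0.315


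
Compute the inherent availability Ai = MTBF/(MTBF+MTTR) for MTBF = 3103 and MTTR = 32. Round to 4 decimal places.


MTBF = 3103
MTTR = 32
MTBF + MTTR = 3135
Ai = 3103 / 3135
Ai = 0.9898

0.9898


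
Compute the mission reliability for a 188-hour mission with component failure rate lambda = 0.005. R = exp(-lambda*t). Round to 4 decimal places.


lambda = 0.005
mission_time = 188
lambda * t = 0.005 * 188 = 0.94
R = exp(-0.94)
R = 0.3906

0.3906


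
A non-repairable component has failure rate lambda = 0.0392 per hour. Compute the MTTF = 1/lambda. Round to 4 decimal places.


lambda = 0.0392
MTTF = 1 / 0.0392
MTTF = 25.5102

25.5102


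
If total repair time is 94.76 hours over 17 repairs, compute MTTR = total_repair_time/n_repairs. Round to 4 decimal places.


total_repair_time = 94.76
n_repairs = 17
MTTR = 94.76 / 17
MTTR = 5.5741

5.5741


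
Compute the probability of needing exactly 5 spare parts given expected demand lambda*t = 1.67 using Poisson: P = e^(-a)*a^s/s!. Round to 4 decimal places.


a = 1.67, s = 5
e^(-a) = e^(-1.67) = 0.1882
a^s = 1.67^5 = 12.9892
s! = 120
P = 0.1882 * 12.9892 / 120
P = 0.0204

0.0204


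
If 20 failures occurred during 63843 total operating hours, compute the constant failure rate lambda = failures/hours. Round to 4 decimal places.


failures = 20
total_hours = 63843
lambda = 20 / 63843
lambda = 0.0003

0.0003


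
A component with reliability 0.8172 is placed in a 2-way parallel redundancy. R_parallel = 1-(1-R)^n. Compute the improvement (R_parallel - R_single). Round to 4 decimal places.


R_single = 0.8172, n = 2
1 - R_single = 0.1828
(1 - R_single)^n = 0.1828^2 = 0.0334
R_parallel = 1 - 0.0334 = 0.9666
Improvement = 0.9666 - 0.8172
Improvement = 0.1494

0.1494


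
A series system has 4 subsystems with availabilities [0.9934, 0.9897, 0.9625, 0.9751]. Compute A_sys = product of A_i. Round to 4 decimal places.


Subsystems: [0.9934, 0.9897, 0.9625, 0.9751]
After subsystem 1 (A=0.9934): product = 0.9934
After subsystem 2 (A=0.9897): product = 0.9832
After subsystem 3 (A=0.9625): product = 0.9463
After subsystem 4 (A=0.9751): product = 0.9227
A_sys = 0.9227

0.9227


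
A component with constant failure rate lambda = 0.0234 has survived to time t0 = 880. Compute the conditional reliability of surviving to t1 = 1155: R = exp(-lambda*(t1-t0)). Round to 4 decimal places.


lambda = 0.0234
t0 = 880, t1 = 1155
t1 - t0 = 275
lambda * (t1-t0) = 0.0234 * 275 = 6.435
R = exp(-6.435)
R = 0.0016

0.0016


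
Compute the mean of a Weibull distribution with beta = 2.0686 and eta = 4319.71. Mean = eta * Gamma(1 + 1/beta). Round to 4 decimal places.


beta = 2.0686, eta = 4319.71
1/beta = 0.4834
1 + 1/beta = 1.4834
Gamma(1.4834) = 0.8858
Mean = 4319.71 * 0.8858
Mean = 3826.4218

3826.4218


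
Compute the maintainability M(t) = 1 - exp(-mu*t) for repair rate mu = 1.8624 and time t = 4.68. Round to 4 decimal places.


mu = 1.8624, t = 4.68
mu * t = 1.8624 * 4.68 = 8.716
exp(-8.716) = 0.0002
M(t) = 1 - 0.0002
M(t) = 0.9998

0.9998


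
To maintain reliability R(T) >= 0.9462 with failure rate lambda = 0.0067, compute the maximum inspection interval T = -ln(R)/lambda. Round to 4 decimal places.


R_target = 0.9462
lambda = 0.0067
-ln(0.9462) = 0.0553
T = 0.0553 / 0.0067
T = 8.2539

8.2539


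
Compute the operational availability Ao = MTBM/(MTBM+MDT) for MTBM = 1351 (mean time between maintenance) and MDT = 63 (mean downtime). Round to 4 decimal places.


MTBM = 1351
MDT = 63
MTBM + MDT = 1414
Ao = 1351 / 1414
Ao = 0.9554

0.9554


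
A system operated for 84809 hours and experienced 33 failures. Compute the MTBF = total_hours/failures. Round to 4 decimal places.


total_hours = 84809
failures = 33
MTBF = 84809 / 33
MTBF = 2569.9697

2569.9697


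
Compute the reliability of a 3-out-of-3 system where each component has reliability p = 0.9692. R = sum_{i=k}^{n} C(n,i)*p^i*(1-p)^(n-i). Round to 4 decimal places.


k = 3, n = 3, p = 0.9692
i=3: C(3,3)=1 * 0.9692^3 * 0.0308^0 = 0.9104
R = sum of terms = 0.9104

0.9104


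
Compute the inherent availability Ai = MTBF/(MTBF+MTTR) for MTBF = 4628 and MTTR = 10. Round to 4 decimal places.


MTBF = 4628
MTTR = 10
MTBF + MTTR = 4638
Ai = 4628 / 4638
Ai = 0.9978

0.9978


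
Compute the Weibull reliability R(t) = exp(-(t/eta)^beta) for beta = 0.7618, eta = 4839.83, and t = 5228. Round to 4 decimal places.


beta = 0.7618, eta = 4839.83, t = 5228
t/eta = 5228 / 4839.83 = 1.0802
(t/eta)^beta = 1.0802^0.7618 = 1.0605
R(t) = exp(-1.0605)
R(t) = 0.3463

0.3463


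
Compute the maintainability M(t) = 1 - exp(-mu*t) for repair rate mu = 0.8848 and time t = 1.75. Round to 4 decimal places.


mu = 0.8848, t = 1.75
mu * t = 0.8848 * 1.75 = 1.5484
exp(-1.5484) = 0.2126
M(t) = 1 - 0.2126
M(t) = 0.7874

0.7874


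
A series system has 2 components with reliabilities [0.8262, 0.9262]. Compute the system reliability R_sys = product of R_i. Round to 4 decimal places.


Components: [0.8262, 0.9262]
After component 1 (R=0.8262): product = 0.8262
After component 2 (R=0.9262): product = 0.7652
R_sys = 0.7652

0.7652


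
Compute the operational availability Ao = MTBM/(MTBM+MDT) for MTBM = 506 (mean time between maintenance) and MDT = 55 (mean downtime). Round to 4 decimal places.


MTBM = 506
MDT = 55
MTBM + MDT = 561
Ao = 506 / 561
Ao = 0.902

0.902


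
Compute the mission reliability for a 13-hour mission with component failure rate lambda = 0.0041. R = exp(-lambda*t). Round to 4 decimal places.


lambda = 0.0041
mission_time = 13
lambda * t = 0.0041 * 13 = 0.0533
R = exp(-0.0533)
R = 0.9481

0.9481


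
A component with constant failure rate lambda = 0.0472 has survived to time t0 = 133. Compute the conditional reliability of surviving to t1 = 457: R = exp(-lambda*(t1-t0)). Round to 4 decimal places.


lambda = 0.0472
t0 = 133, t1 = 457
t1 - t0 = 324
lambda * (t1-t0) = 0.0472 * 324 = 15.2928
R = exp(-15.2928)
R = 0.0

0.0


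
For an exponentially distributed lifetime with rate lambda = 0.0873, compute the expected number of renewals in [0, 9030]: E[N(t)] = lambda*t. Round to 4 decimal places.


lambda = 0.0873
t = 9030
E[N(t)] = lambda * t
E[N(t)] = 0.0873 * 9030
E[N(t)] = 788.319

788.319


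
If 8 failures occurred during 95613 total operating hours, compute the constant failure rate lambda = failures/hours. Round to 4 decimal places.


failures = 8
total_hours = 95613
lambda = 8 / 95613
lambda = 0.0001

0.0001


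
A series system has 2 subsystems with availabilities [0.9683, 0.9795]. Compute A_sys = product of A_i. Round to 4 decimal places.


Subsystems: [0.9683, 0.9795]
After subsystem 1 (A=0.9683): product = 0.9683
After subsystem 2 (A=0.9795): product = 0.9484
A_sys = 0.9484

0.9484


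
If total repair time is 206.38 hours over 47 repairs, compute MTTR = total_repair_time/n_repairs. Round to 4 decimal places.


total_repair_time = 206.38
n_repairs = 47
MTTR = 206.38 / 47
MTTR = 4.3911

4.3911


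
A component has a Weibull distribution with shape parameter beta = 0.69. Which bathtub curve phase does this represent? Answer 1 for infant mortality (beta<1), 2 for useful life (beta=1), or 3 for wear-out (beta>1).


beta = 0.69
Compare beta to 1:
beta < 1 => infant mortality (phase 1)
beta = 1 => useful life (phase 2)
beta > 1 => wear-out (phase 3)
Since beta = 0.69, this is infant mortality (decreasing failure rate)
Phase = 1

1


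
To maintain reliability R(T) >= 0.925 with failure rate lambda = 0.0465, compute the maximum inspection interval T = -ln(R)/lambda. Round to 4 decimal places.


R_target = 0.925
lambda = 0.0465
-ln(0.925) = 0.078
T = 0.078 / 0.0465
T = 1.6766

1.6766


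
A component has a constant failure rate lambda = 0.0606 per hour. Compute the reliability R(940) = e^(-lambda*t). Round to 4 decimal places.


lambda = 0.0606
t = 940
lambda * t = 56.964
R(t) = e^(-56.964)
R(t) = 0.0

0.0


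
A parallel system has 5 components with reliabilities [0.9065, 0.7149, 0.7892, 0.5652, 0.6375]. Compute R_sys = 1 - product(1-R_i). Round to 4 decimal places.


Components: [0.9065, 0.7149, 0.7892, 0.5652, 0.6375]
(1 - 0.9065) = 0.0935, running product = 0.0935
(1 - 0.7149) = 0.2851, running product = 0.0267
(1 - 0.7892) = 0.2108, running product = 0.0056
(1 - 0.5652) = 0.4348, running product = 0.0024
(1 - 0.6375) = 0.3625, running product = 0.0009
Product of (1-R_i) = 0.0009
R_sys = 1 - 0.0009 = 0.9991

0.9991


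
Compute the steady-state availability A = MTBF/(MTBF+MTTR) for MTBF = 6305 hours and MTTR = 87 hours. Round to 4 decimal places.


MTBF = 6305
MTTR = 87
MTBF + MTTR = 6392
A = 6305 / 6392
A = 0.9864

0.9864


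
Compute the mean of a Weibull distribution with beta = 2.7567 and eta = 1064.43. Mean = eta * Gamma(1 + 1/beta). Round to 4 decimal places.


beta = 2.7567, eta = 1064.43
1/beta = 0.3628
1 + 1/beta = 1.3628
Gamma(1.3628) = 0.8899
Mean = 1064.43 * 0.8899
Mean = 947.2738

947.2738


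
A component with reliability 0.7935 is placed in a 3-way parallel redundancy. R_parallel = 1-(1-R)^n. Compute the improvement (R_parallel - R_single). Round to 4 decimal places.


R_single = 0.7935, n = 3
1 - R_single = 0.2065
(1 - R_single)^n = 0.2065^3 = 0.0088
R_parallel = 1 - 0.0088 = 0.9912
Improvement = 0.9912 - 0.7935
Improvement = 0.1977

0.1977


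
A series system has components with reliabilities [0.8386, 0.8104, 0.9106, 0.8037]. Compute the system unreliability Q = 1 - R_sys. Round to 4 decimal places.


Components: [0.8386, 0.8104, 0.9106, 0.8037]
After component 1: product = 0.8386
After component 2: product = 0.6796
After component 3: product = 0.6188
After component 4: product = 0.4974
R_sys = 0.4974
Q = 1 - 0.4974 = 0.5026

0.5026


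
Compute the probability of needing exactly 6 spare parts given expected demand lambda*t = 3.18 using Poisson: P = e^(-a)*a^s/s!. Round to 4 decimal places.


a = 3.18, s = 6
e^(-a) = e^(-3.18) = 0.0416
a^s = 3.18^6 = 1034.1004
s! = 720
P = 0.0416 * 1034.1004 / 720
P = 0.0597

0.0597


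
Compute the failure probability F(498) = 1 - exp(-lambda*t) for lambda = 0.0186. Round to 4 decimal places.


lambda = 0.0186, t = 498
lambda * t = 9.2628
exp(-9.2628) = 0.0001
F(t) = 1 - 0.0001
F(t) = 0.9999

0.9999


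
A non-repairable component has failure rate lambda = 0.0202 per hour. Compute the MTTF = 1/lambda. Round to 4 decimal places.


lambda = 0.0202
MTTF = 1 / 0.0202
MTTF = 49.505

49.505


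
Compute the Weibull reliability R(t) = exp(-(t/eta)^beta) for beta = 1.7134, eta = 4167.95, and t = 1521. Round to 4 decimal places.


beta = 1.7134, eta = 4167.95, t = 1521
t/eta = 1521 / 4167.95 = 0.3649
(t/eta)^beta = 0.3649^1.7134 = 0.1778
R(t) = exp(-0.1778)
R(t) = 0.8371

0.8371


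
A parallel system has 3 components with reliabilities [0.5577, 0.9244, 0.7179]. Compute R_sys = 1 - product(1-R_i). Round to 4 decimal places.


Components: [0.5577, 0.9244, 0.7179]
(1 - 0.5577) = 0.4423, running product = 0.4423
(1 - 0.9244) = 0.0756, running product = 0.0334
(1 - 0.7179) = 0.2821, running product = 0.0094
Product of (1-R_i) = 0.0094
R_sys = 1 - 0.0094 = 0.9906

0.9906


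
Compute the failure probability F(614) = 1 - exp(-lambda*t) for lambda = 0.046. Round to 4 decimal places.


lambda = 0.046, t = 614
lambda * t = 28.244
exp(-28.244) = 0.0
F(t) = 1 - 0.0
F(t) = 1.0

1.0


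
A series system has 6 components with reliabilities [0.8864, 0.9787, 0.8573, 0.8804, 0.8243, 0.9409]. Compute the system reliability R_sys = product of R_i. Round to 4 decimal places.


Components: [0.8864, 0.9787, 0.8573, 0.8804, 0.8243, 0.9409]
After component 1 (R=0.8864): product = 0.8864
After component 2 (R=0.9787): product = 0.8675
After component 3 (R=0.8573): product = 0.7437
After component 4 (R=0.8804): product = 0.6548
After component 5 (R=0.8243): product = 0.5397
After component 6 (R=0.9409): product = 0.5078
R_sys = 0.5078

0.5078


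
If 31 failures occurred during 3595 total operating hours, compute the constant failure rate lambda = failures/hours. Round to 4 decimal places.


failures = 31
total_hours = 3595
lambda = 31 / 3595
lambda = 0.0086

0.0086


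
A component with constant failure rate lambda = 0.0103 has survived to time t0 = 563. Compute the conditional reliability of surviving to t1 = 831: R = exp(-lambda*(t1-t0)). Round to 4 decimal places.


lambda = 0.0103
t0 = 563, t1 = 831
t1 - t0 = 268
lambda * (t1-t0) = 0.0103 * 268 = 2.7604
R = exp(-2.7604)
R = 0.0633

0.0633


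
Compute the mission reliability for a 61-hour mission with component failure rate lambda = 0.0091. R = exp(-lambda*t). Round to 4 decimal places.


lambda = 0.0091
mission_time = 61
lambda * t = 0.0091 * 61 = 0.5551
R = exp(-0.5551)
R = 0.574

0.574


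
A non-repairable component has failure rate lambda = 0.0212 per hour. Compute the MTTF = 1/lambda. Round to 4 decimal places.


lambda = 0.0212
MTTF = 1 / 0.0212
MTTF = 47.1698

47.1698


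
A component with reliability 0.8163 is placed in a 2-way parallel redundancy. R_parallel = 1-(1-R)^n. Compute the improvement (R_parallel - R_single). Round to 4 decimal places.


R_single = 0.8163, n = 2
1 - R_single = 0.1837
(1 - R_single)^n = 0.1837^2 = 0.0337
R_parallel = 1 - 0.0337 = 0.9663
Improvement = 0.9663 - 0.8163
Improvement = 0.15

0.15


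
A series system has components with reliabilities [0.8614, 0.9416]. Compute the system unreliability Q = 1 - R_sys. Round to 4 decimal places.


Components: [0.8614, 0.9416]
After component 1: product = 0.8614
After component 2: product = 0.8111
R_sys = 0.8111
Q = 1 - 0.8111 = 0.1889

0.1889


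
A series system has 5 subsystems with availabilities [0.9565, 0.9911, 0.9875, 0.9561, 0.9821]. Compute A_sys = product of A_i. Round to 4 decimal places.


Subsystems: [0.9565, 0.9911, 0.9875, 0.9561, 0.9821]
After subsystem 1 (A=0.9565): product = 0.9565
After subsystem 2 (A=0.9911): product = 0.948
After subsystem 3 (A=0.9875): product = 0.9361
After subsystem 4 (A=0.9561): product = 0.895
After subsystem 5 (A=0.9821): product = 0.879
A_sys = 0.879

0.879


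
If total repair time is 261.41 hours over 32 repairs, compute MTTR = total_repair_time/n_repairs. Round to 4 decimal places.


total_repair_time = 261.41
n_repairs = 32
MTTR = 261.41 / 32
MTTR = 8.1691

8.1691


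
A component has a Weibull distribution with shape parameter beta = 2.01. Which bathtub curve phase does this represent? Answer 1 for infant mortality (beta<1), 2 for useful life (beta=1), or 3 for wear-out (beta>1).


beta = 2.01
Compare beta to 1:
beta < 1 => infant mortality (phase 1)
beta = 1 => useful life (phase 2)
beta > 1 => wear-out (phase 3)
Since beta = 2.01, this is wear-out (increasing failure rate)
Phase = 3

3


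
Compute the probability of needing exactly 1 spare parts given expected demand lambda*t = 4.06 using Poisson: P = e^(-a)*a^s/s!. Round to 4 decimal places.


a = 4.06, s = 1
e^(-a) = e^(-4.06) = 0.0172
a^s = 4.06^1 = 4.06
s! = 1
P = 0.0172 * 4.06 / 1
P = 0.07

0.07


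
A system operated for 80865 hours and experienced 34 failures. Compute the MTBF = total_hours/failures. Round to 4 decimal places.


total_hours = 80865
failures = 34
MTBF = 80865 / 34
MTBF = 2378.3824

2378.3824


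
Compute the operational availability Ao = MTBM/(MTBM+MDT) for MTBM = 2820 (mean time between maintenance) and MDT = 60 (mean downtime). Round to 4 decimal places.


MTBM = 2820
MDT = 60
MTBM + MDT = 2880
Ao = 2820 / 2880
Ao = 0.9792

0.9792


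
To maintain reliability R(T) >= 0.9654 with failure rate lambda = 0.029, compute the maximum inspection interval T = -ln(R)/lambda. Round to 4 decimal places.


R_target = 0.9654
lambda = 0.029
-ln(0.9654) = 0.0352
T = 0.0352 / 0.029
T = 1.2142

1.2142


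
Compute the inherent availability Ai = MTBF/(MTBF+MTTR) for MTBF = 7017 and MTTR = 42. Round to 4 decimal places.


MTBF = 7017
MTTR = 42
MTBF + MTTR = 7059
Ai = 7017 / 7059
Ai = 0.9941

0.9941
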